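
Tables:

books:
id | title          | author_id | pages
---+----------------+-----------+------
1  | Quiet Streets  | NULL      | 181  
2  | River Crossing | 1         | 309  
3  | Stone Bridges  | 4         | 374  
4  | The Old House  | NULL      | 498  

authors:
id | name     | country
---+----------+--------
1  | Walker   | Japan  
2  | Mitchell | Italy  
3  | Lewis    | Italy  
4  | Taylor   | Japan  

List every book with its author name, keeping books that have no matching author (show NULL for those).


LEFT JOIN keeps every row from books (the left table); where author_id has no match in authors, the author columns become NULL. Walk through each book:
  - book 1 (Quiet Streets): author_id=NULL, no match -> kept with NULL
  - book 2 (River Crossing): author_id=1 -> matches Walker
  - book 3 (Stone Bridges): author_id=4 -> matches Taylor
  - book 4 (The Old House): author_id=NULL, no match -> kept with NULL
All 4 rows appear; 2 have NULL author.

SQL:
SELECT a.title, b.name AS author
FROM books a
LEFT JOIN authors b ON a.author_id = b.id

Result:
title          | author
---------------+-------
Quiet Streets  | NULL  
River Crossing | Walker
Stone Bridges  | Taylor
The Old House  | NULL  


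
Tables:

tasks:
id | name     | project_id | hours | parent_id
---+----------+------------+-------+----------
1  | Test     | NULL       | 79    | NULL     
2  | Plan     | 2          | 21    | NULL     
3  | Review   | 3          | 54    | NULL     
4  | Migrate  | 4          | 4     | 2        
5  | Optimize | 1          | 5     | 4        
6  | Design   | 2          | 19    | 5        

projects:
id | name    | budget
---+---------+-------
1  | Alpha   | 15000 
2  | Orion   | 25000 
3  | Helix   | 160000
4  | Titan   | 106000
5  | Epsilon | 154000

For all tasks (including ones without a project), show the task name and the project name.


LEFT JOIN keeps every row from tasks (the left table); where project_id has no match in projects, the project columns become NULL. Walk through each task:
  - task 1 (Test): project_id=NULL, no match -> kept with NULL
  - task 2 (Plan): project_id=2 -> matches Orion
  - task 3 (Review): project_id=3 -> matches Helix
  - task 4 (Migrate): project_id=4 -> matches Titan
  - task 5 (Optimize): project_id=1 -> matches Alpha
  - task 6 (Design): project_id=2 -> matches Orion
All 6 rows appear; 1 has NULL project.

SQL:
SELECT a.name, b.name AS project
FROM tasks a
LEFT JOIN projects b ON a.project_id = b.id

Result:
name     | project
---------+--------
Test     | NULL   
Plan     | Orion  
Review   | Helix  
Migrate  | Titan  
Optimize | Alpha  
Design   | Orion  


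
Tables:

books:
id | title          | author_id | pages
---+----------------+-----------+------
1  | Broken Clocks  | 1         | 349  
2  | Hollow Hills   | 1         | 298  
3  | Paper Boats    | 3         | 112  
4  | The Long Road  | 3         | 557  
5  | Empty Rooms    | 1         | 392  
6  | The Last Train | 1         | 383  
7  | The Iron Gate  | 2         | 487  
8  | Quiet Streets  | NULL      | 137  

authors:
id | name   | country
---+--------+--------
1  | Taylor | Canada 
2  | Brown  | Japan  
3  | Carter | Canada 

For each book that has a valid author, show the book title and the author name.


INNER JOIN keeps only books rows whose author_id matches an id in authors. Walk through each book:
  - book 1 (Broken Clocks): author_id=1 -> matches Taylor
  - book 2 (Hollow Hills): author_id=1 -> matches Taylor
  - book 3 (Paper Boats): author_id=3 -> matches Carter
  - book 4 (The Long Road): author_id=3 -> matches Carter
  - book 5 (Empty Rooms): author_id=1 -> matches Taylor
  - book 6 (The Last Train): author_id=1 -> matches Taylor
  - book 7 (The Iron Gate): author_id=2 -> matches Brown
  - book 8 (Quiet Streets): author_id=NULL, no match -> dropped
So 1 of 8 rows is dropped.

SQL:
SELECT a.title, b.name AS author
FROM books a
INNER JOIN authors b ON a.author_id = b.id

Result:
title          | author
---------------+-------
Broken Clocks  | Taylor
Hollow Hills   | Taylor
Paper Boats    | Carter
The Long Road  | Carter
Empty Rooms    | Taylor
The Last Train | Taylor
The Iron Gate  | Brown 


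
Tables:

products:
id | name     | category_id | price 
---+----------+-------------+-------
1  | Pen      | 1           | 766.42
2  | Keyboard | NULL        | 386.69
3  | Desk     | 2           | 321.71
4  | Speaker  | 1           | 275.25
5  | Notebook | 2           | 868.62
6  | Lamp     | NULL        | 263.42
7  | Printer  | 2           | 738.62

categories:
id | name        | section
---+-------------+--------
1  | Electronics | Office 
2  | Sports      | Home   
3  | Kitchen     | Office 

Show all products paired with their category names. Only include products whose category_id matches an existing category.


INNER JOIN keeps only products rows whose category_id matches an id in categories. Walk through each product:
  - product 1 (Pen): category_id=1 -> matches Electronics
  - product 2 (Keyboard): category_id=NULL, no match -> dropped
  - product 3 (Desk): category_id=2 -> matches Sports
  - product 4 (Speaker): category_id=1 -> matches Electronics
  - product 5 (Notebook): category_id=2 -> matches Sports
  - product 6 (Lamp): category_id=NULL, no match -> dropped
  - product 7 (Printer): category_id=2 -> matches Sports
So 2 of 7 rows are dropped.

SQL:
SELECT a.name, b.name AS category
FROM products a
INNER JOIN categories b ON a.category_id = b.id

Result:
name     | category   
---------+------------
Pen      | Electronics
Desk     | Sports     
Speaker  | Electronics
Notebook | Sports     
Printer  | Sports     


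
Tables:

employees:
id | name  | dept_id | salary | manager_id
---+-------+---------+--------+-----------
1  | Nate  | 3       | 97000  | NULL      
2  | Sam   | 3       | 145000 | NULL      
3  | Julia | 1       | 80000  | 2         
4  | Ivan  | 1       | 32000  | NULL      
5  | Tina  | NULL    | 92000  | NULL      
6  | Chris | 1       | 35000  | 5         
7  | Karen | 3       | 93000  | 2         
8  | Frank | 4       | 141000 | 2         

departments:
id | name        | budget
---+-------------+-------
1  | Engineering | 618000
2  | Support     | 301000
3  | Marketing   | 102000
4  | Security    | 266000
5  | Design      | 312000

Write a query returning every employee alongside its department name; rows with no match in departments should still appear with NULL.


LEFT JOIN keeps every row from employees (the left table); where dept_id has no match in departments, the department columns become NULL. Walk through each employee:
  - employee 1 (Nate): dept_id=3 -> matches Marketing
  - employee 2 (Sam): dept_id=3 -> matches Marketing
  - employee 3 (Julia): dept_id=1 -> matches Engineering
  - employee 4 (Ivan): dept_id=1 -> matches Engineering
  - employee 5 (Tina): dept_id=NULL, no match -> kept with NULL
  - employee 6 (Chris): dept_id=1 -> matches Engineering
  - employee 7 (Karen): dept_id=3 -> matches Marketing
  - employee 8 (Frank): dept_id=4 -> matches Security
All 8 rows appear; 1 has NULL department.

SQL:
SELECT a.name, b.name AS department
FROM employees a
LEFT JOIN departments b ON a.dept_id = b.id

Result:
name  | department 
------+------------
Nate  | Marketing  
Sam   | Marketing  
Julia | Engineering
Ivan  | Engineering
Tina  | NULL       
Chris | Engineering
Karen | Marketing  
Frank | Security   


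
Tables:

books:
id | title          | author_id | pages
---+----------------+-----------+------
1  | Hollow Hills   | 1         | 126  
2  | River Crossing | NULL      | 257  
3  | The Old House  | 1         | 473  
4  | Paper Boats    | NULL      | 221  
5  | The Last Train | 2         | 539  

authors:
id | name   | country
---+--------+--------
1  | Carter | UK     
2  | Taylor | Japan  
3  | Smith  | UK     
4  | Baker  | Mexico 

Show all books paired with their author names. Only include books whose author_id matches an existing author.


INNER JOIN keeps only books rows whose author_id matches an id in authors. Walk through each book:
  - book 1 (Hollow Hills): author_id=1 -> matches Carter
  - book 2 (River Crossing): author_id=NULL, no match -> dropped
  - book 3 (The Old House): author_id=1 -> matches Carter
  - book 4 (Paper Boats): author_id=NULL, no match -> dropped
  - book 5 (The Last Train): author_id=2 -> matches Taylor
So 2 of 5 rows are dropped.

SQL:
SELECT a.title, b.name AS author
FROM books a
INNER JOIN authors b ON a.author_id = b.id

Result:
title          | author
---------------+-------
Hollow Hills   | Carter
The Old House  | Carter
The Last Train | Taylor


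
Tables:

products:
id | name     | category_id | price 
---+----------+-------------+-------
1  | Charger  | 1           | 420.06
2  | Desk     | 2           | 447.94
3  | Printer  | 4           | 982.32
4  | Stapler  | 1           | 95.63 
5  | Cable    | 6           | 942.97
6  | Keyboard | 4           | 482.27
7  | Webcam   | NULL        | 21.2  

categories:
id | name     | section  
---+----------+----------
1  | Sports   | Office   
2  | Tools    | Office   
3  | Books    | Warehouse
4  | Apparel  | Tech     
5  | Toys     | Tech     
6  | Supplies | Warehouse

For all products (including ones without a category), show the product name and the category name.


LEFT JOIN keeps every row from products (the left table); where category_id has no match in categories, the category columns become NULL. Walk through each product:
  - product 1 (Charger): category_id=1 -> matches Sports
  - product 2 (Desk): category_id=2 -> matches Tools
  - product 3 (Printer): category_id=4 -> matches Apparel
  - product 4 (Stapler): category_id=1 -> matches Sports
  - product 5 (Cable): category_id=6 -> matches Supplies
  - product 6 (Keyboard): category_id=4 -> matches Apparel
  - product 7 (Webcam): category_id=NULL, no match -> kept with NULL
All 7 rows appear; 1 has NULL category.

SQL:
SELECT a.name, b.name AS category
FROM products a
LEFT JOIN categories b ON a.category_id = b.id

Result:
name     | category
---------+---------
Charger  | Sports  
Desk     | Tools   
Printer  | Apparel 
Stapler  | Sports  
Cable    | Supplies
Keyboard | Apparel 
Webcam   | NULL    


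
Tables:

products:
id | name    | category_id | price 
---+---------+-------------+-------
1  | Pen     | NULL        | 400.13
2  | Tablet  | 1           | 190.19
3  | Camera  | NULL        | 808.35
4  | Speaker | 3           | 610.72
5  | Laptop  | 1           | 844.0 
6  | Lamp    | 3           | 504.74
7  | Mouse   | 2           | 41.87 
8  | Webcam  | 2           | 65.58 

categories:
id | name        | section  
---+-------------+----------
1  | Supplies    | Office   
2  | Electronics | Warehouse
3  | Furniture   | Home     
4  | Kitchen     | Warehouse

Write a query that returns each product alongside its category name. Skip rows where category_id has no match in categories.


INNER JOIN keeps only products rows whose category_id matches an id in categories. Walk through each product:
  - product 1 (Pen): category_id=NULL, no match -> dropped
  - product 2 (Tablet): category_id=1 -> matches Supplies
  - product 3 (Camera): category_id=NULL, no match -> dropped
  - product 4 (Speaker): category_id=3 -> matches Furniture
  - product 5 (Laptop): category_id=1 -> matches Supplies
  - product 6 (Lamp): category_id=3 -> matches Furniture
  - product 7 (Mouse): category_id=2 -> matches Electronics
  - product 8 (Webcam): category_id=2 -> matches Electronics
So 2 of 8 rows are dropped.

SQL:
SELECT a.name, b.name AS category
FROM products a
INNER JOIN categories b ON a.category_id = b.id

Result:
name    | category   
--------+------------
Tablet  | Supplies   
Speaker | Furniture  
Laptop  | Supplies   
Lamp    | Furniture  
Mouse   | Electronics
Webcam  | Electronics


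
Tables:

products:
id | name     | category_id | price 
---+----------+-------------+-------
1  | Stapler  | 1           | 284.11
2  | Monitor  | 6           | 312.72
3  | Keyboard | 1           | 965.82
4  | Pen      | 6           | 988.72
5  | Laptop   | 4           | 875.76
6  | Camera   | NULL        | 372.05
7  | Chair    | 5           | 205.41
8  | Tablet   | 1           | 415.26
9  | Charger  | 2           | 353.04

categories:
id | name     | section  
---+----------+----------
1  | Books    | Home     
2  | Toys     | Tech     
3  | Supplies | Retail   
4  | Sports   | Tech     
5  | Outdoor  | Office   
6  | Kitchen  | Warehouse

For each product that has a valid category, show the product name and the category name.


INNER JOIN keeps only products rows whose category_id matches an id in categories. Walk through each product:
  - product 1 (Stapler): category_id=1 -> matches Books
  - product 2 (Monitor): category_id=6 -> matches Kitchen
  - product 3 (Keyboard): category_id=1 -> matches Books
  - product 4 (Pen): category_id=6 -> matches Kitchen
  - product 5 (Laptop): category_id=4 -> matches Sports
  - product 6 (Camera): category_id=NULL, no match -> dropped
  - product 7 (Chair): category_id=5 -> matches Outdoor
  - product 8 (Tablet): category_id=1 -> matches Books
  - product 9 (Charger): category_id=2 -> matches Toys
So 1 of 9 rows is dropped.

SQL:
SELECT a.name, b.name AS category
FROM products a
INNER JOIN categories b ON a.category_id = b.id

Result:
name     | category
---------+---------
Stapler  | Books   
Monitor  | Kitchen 
Keyboard | Books   
Pen      | Kitchen 
Laptop   | Sports  
Chair    | Outdoor 
Tablet   | Books   
Charger  | Toys    


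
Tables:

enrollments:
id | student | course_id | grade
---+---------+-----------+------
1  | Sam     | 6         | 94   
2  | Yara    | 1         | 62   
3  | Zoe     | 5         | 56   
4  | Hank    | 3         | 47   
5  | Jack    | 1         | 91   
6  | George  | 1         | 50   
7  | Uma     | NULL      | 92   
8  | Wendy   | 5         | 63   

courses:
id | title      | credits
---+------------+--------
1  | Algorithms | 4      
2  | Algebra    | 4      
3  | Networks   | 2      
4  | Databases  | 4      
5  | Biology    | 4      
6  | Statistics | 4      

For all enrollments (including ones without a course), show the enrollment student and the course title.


LEFT JOIN keeps every row from enrollments (the left table); where course_id has no match in courses, the course columns become NULL. Walk through each enrollment:
  - enrollment 1 (Sam): course_id=6 -> matches Statistics
  - enrollment 2 (Yara): course_id=1 -> matches Algorithms
  - enrollment 3 (Zoe): course_id=5 -> matches Biology
  - enrollment 4 (Hank): course_id=3 -> matches Networks
  - enrollment 5 (Jack): course_id=1 -> matches Algorithms
  - enrollment 6 (George): course_id=1 -> matches Algorithms
  - enrollment 7 (Uma): course_id=NULL, no match -> kept with NULL
  - enrollment 8 (Wendy): course_id=5 -> matches Biology
All 8 rows appear; 1 has NULL course.

SQL:
SELECT a.student, b.title AS course
FROM enrollments a
LEFT JOIN courses b ON a.course_id = b.id

Result:
student | course    
--------+-----------
Sam     | Statistics
Yara    | Algorithms
Zoe     | Biology   
Hank    | Networks  
Jack    | Algorithms
George  | Algorithms
Uma     | NULL      
Wendy   | Biology   


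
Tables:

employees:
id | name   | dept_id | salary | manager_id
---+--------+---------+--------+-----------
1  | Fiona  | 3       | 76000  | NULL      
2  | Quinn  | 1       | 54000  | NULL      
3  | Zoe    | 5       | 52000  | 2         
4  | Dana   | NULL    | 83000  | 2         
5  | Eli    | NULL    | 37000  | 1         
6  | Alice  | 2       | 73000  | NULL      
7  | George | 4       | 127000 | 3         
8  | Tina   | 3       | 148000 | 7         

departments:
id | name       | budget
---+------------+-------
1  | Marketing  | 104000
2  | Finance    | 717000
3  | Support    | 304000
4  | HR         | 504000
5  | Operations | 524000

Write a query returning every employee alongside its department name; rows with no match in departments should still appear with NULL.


LEFT JOIN keeps every row from employees (the left table); where dept_id has no match in departments, the department columns become NULL. Walk through each employee:
  - employee 1 (Fiona): dept_id=3 -> matches Support
  - employee 2 (Quinn): dept_id=1 -> matches Marketing
  - employee 3 (Zoe): dept_id=5 -> matches Operations
  - employee 4 (Dana): dept_id=NULL, no match -> kept with NULL
  - employee 5 (Eli): dept_id=NULL, no match -> kept with NULL
  - employee 6 (Alice): dept_id=2 -> matches Finance
  - employee 7 (George): dept_id=4 -> matches HR
  - employee 8 (Tina): dept_id=3 -> matches Support
All 8 rows appear; 2 have NULL department.

SQL:
SELECT a.name, b.name AS department
FROM employees a
LEFT JOIN departments b ON a.dept_id = b.id

Result:
name   | department
-------+-----------
Fiona  | Support   
Quinn  | Marketing 
Zoe    | Operations
Dana   | NULL      
Eli    | NULL      
Alice  | Finance   
George | HR        
Tina   | Support   


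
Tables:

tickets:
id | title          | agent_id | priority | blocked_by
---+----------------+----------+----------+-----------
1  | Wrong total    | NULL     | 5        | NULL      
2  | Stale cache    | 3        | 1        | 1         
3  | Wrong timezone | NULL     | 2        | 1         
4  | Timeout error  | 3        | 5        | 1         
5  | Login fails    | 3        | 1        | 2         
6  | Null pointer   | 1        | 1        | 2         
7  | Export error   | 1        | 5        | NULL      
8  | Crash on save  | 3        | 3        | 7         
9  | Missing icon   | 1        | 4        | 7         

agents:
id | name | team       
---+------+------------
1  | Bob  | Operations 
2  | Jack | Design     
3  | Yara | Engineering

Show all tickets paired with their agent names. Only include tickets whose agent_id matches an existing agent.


INNER JOIN keeps only tickets rows whose agent_id matches an id in agents. Walk through each ticket:
  - ticket 1 (Wrong total): agent_id=NULL, no match -> dropped
  - ticket 2 (Stale cache): agent_id=3 -> matches Yara
  - ticket 3 (Wrong timezone): agent_id=NULL, no match -> dropped
  - ticket 4 (Timeout error): agent_id=3 -> matches Yara
  - ticket 5 (Login fails): agent_id=3 -> matches Yara
  - ticket 6 (Null pointer): agent_id=1 -> matches Bob
  - ticket 7 (Export error): agent_id=1 -> matches Bob
  - ticket 8 (Crash on save): agent_id=3 -> matches Yara
  - ticket 9 (Missing icon): agent_id=1 -> matches Bob
So 2 of 9 rows are dropped.

SQL:
SELECT a.title, b.name AS agent
FROM tickets a
INNER JOIN agents b ON a.agent_id = b.id

Result:
title         | agent
--------------+------
Stale cache   | Yara 
Timeout error | Yara 
Login fails   | Yara 
Null pointer  | Bob  
Export error  | Bob  
Crash on save | Yara 
Missing icon  | Bob  


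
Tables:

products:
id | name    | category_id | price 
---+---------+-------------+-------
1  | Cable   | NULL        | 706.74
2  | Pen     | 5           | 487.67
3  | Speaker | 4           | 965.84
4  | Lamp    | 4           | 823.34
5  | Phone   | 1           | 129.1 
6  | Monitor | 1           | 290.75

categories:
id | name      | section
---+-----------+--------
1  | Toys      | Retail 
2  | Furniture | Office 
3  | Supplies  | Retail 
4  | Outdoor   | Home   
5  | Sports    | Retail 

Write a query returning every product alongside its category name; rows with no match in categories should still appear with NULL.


LEFT JOIN keeps every row from products (the left table); where category_id has no match in categories, the category columns become NULL. Walk through each product:
  - product 1 (Cable): category_id=NULL, no match -> kept with NULL
  - product 2 (Pen): category_id=5 -> matches Sports
  - product 3 (Speaker): category_id=4 -> matches Outdoor
  - product 4 (Lamp): category_id=4 -> matches Outdoor
  - product 5 (Phone): category_id=1 -> matches Toys
  - product 6 (Monitor): category_id=1 -> matches Toys
All 6 rows appear; 1 has NULL category.

SQL:
SELECT a.name, b.name AS category
FROM products a
LEFT JOIN categories b ON a.category_id = b.id

Result:
name    | category
--------+---------
Cable   | NULL    
Pen     | Sports  
Speaker | Outdoor 
Lamp    | Outdoor 
Phone   | Toys    
Monitor | Toys    


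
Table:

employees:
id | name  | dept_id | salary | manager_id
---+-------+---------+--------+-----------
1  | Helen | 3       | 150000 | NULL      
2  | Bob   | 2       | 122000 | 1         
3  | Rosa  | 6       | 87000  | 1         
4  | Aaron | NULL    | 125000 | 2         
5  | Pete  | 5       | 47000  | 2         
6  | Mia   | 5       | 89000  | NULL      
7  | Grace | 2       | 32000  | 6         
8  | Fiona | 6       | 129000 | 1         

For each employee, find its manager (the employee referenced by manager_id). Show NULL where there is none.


This is a self-join: employees is joined to a second copy of itself, matching each row's manager_id to another row's id. Use LEFT JOIN so rows with manager_id=NULL are kept.
  - employee 1 (Helen): manager_id=NULL -> NULL
  - employee 2 (Bob): manager_id=1 -> Helen
  - employee 3 (Rosa): manager_id=1 -> Helen
  - employee 4 (Aaron): manager_id=2 -> Bob
  - employee 5 (Pete): manager_id=2 -> Bob
  - employee 6 (Mia): manager_id=NULL -> NULL
  - employee 7 (Grace): manager_id=6 -> Mia
  - employee 8 (Fiona): manager_id=1 -> Helen

SQL:
SELECT a.name AS item, b.name AS manager
FROM employees a
LEFT JOIN employees b ON a.manager_id = b.id

Result:
item  | manager
------+--------
Helen | NULL   
Bob   | Helen  
Rosa  | Helen  
Aaron | Bob    
Pete  | Bob    
Mia   | NULL   
Grace | Mia    
Fiona | Helen  


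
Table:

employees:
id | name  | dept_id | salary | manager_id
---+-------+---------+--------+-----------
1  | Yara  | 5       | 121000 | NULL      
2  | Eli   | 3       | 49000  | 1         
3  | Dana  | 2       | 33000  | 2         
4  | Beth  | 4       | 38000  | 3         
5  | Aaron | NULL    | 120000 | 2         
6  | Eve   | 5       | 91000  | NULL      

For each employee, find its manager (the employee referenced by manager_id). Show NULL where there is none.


This is a self-join: employees is joined to a second copy of itself, matching each row's manager_id to another row's id. Use LEFT JOIN so rows with manager_id=NULL are kept.
  - employee 1 (Yara): manager_id=NULL -> NULL
  - employee 2 (Eli): manager_id=1 -> Yara
  - employee 3 (Dana): manager_id=2 -> Eli
  - employee 4 (Beth): manager_id=3 -> Dana
  - employee 5 (Aaron): manager_id=2 -> Eli
  - employee 6 (Eve): manager_id=NULL -> NULL

SQL:
SELECT a.name AS item, b.name AS manager
FROM employees a
LEFT JOIN employees b ON a.manager_id = b.id

Result:
item  | manager
------+--------
Yara  | NULL   
Eli   | Yara   
Dana  | Eli    
Beth  | Dana   
Aaron | Eli    
Eve   | NULL   


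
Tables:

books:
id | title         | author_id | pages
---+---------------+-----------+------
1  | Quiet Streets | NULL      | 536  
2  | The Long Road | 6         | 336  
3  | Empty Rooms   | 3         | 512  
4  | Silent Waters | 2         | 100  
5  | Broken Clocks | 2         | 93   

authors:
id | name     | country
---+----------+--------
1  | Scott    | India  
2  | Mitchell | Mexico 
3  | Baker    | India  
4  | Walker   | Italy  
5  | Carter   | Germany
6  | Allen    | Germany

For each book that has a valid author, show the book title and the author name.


INNER JOIN keeps only books rows whose author_id matches an id in authors. Walk through each book:
  - book 1 (Quiet Streets): author_id=NULL, no match -> dropped
  - book 2 (The Long Road): author_id=6 -> matches Allen
  - book 3 (Empty Rooms): author_id=3 -> matches Baker
  - book 4 (Silent Waters): author_id=2 -> matches Mitchell
  - book 5 (Broken Clocks): author_id=2 -> matches Mitchell
So 1 of 5 rows is dropped.

SQL:
SELECT a.title, b.name AS author
FROM books a
INNER JOIN authors b ON a.author_id = b.id

Result:
title         | author  
--------------+---------
The Long Road | Allen   
Empty Rooms   | Baker   
Silent Waters | Mitchell
Broken Clocks | Mitchell


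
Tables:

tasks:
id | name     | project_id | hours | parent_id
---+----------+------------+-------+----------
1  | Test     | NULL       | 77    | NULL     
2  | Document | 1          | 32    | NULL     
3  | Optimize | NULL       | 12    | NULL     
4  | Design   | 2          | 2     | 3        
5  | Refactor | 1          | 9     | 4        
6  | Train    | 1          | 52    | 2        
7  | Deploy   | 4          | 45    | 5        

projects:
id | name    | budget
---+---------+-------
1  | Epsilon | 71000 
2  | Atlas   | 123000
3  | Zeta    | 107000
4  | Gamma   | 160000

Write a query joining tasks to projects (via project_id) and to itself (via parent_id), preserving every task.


Two LEFT JOINs from the same base table tasks: one to projects via project_id, one to tasks itself via parent_id. Both are LEFT so every task is preserved.
Match against projects:
  - task 1 (Test): project_id=NULL, no match -> kept with NULL
  - task 2 (Document): project_id=1 -> matches Epsilon
  - task 3 (Optimize): project_id=NULL, no match -> kept with NULL
  - task 4 (Design): project_id=2 -> matches Atlas
  - task 5 (Refactor): project_id=1 -> matches Epsilon
  - task 6 (Train): project_id=1 -> matches Epsilon
  - task 7 (Deploy): project_id=4 -> matches Gamma
Match against tasks (self):
  - task 1 (Test): parent_id=NULL -> NULL
  - task 2 (Document): parent_id=NULL -> NULL
  - task 3 (Optimize): parent_id=NULL -> NULL
  - task 4 (Design): parent_id=3 -> Optimize
  - task 5 (Refactor): parent_id=4 -> Design
  - task 6 (Train): parent_id=2 -> Document
  - task 7 (Deploy): parent_id=5 -> Refactor

SQL:
SELECT a.name, b.name AS project, c.name AS parent
FROM tasks a
LEFT JOIN projects b ON a.project_id = b.id
LEFT JOIN tasks c ON a.parent_id = c.id

Result:
name     | project | parent  
---------+---------+---------
Test     | NULL    | NULL    
Document | Epsilon | NULL    
Optimize | NULL    | NULL    
Design   | Atlas   | Optimize
Refactor | Epsilon | Design  
Train    | Epsilon | Document
Deploy   | Gamma   | Refactor


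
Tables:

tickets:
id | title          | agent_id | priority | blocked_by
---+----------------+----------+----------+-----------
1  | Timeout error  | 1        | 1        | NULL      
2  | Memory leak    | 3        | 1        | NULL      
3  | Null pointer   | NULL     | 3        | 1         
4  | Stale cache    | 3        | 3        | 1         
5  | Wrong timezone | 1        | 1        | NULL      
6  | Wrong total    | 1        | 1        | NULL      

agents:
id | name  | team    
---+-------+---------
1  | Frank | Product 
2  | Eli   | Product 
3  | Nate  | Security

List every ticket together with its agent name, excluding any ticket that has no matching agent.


INNER JOIN keeps only tickets rows whose agent_id matches an id in agents. Walk through each ticket:
  - ticket 1 (Timeout error): agent_id=1 -> matches Frank
  - ticket 2 (Memory leak): agent_id=3 -> matches Nate
  - ticket 3 (Null pointer): agent_id=NULL, no match -> dropped
  - ticket 4 (Stale cache): agent_id=3 -> matches Nate
  - ticket 5 (Wrong timezone): agent_id=1 -> matches Frank
  - ticket 6 (Wrong total): agent_id=1 -> matches Frank
So 1 of 6 rows is dropped.

SQL:
SELECT a.title, b.name AS agent
FROM tickets a
INNER JOIN agents b ON a.agent_id = b.id

Result:
title          | agent
---------------+------
Timeout error  | Frank
Memory leak    | Nate 
Stale cache    | Nate 
Wrong timezone | Frank
Wrong total    | Frank


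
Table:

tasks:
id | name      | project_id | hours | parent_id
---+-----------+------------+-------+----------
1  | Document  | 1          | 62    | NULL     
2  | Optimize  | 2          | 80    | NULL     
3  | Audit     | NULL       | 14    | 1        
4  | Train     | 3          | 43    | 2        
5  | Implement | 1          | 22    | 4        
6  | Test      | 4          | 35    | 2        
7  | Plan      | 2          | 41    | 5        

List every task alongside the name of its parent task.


This is a self-join: tasks is joined to a second copy of itself, matching each row's parent_id to another row's id. Use LEFT JOIN so rows with parent_id=NULL are kept.
  - task 1 (Document): parent_id=NULL -> NULL
  - task 2 (Optimize): parent_id=NULL -> NULL
  - task 3 (Audit): parent_id=1 -> Document
  - task 4 (Train): parent_id=2 -> Optimize
  - task 5 (Implement): parent_id=4 -> Train
  - task 6 (Test): parent_id=2 -> Optimize
  - task 7 (Plan): parent_id=5 -> Implement

SQL:
SELECT a.name AS item, b.name AS parent
FROM tasks a
LEFT JOIN tasks b ON a.parent_id = b.id

Result:
item      | parent   
----------+----------
Document  | NULL     
Optimize  | NULL     
Audit     | Document 
Train     | Optimize 
Implement | Train    
Test      | Optimize 
Plan      | Implement


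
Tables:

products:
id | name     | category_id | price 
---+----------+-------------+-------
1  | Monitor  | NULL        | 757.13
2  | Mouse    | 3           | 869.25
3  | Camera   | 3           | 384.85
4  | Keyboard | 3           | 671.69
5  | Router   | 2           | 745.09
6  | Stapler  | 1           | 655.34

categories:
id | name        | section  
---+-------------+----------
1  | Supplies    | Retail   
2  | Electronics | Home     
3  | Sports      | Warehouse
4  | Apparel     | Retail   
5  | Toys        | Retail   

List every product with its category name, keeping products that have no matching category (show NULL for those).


LEFT JOIN keeps every row from products (the left table); where category_id has no match in categories, the category columns become NULL. Walk through each product:
  - product 1 (Monitor): category_id=NULL, no match -> kept with NULL
  - product 2 (Mouse): category_id=3 -> matches Sports
  - product 3 (Camera): category_id=3 -> matches Sports
  - product 4 (Keyboard): category_id=3 -> matches Sports
  - product 5 (Router): category_id=2 -> matches Electronics
  - product 6 (Stapler): category_id=1 -> matches Supplies
All 6 rows appear; 1 has NULL category.

SQL:
SELECT a.name, b.name AS category
FROM products a
LEFT JOIN categories b ON a.category_id = b.id

Result:
name     | category   
---------+------------
Monitor  | NULL       
Mouse    | Sports     
Camera   | Sports     
Keyboard | Sports     
Router   | Electronics
Stapler  | Supplies   


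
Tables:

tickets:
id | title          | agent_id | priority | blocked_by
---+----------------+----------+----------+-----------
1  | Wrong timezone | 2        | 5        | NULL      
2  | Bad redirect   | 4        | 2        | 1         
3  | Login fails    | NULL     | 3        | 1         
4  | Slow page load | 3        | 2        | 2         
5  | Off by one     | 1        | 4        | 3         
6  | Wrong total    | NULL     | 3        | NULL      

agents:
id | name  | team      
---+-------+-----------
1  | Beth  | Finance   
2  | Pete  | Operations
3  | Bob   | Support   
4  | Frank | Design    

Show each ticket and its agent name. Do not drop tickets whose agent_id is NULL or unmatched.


LEFT JOIN keeps every row from tickets (the left table); where agent_id has no match in agents, the agent columns become NULL. Walk through each ticket:
  - ticket 1 (Wrong timezone): agent_id=2 -> matches Pete
  - ticket 2 (Bad redirect): agent_id=4 -> matches Frank
  - ticket 3 (Login fails): agent_id=NULL, no match -> kept with NULL
  - ticket 4 (Slow page load): agent_id=3 -> matches Bob
  - ticket 5 (Off by one): agent_id=1 -> matches Beth
  - ticket 6 (Wrong total): agent_id=NULL, no match -> kept with NULL
All 6 rows appear; 2 have NULL agent.

SQL:
SELECT a.title, b.name AS agent
FROM tickets a
LEFT JOIN agents b ON a.agent_id = b.id

Result:
title          | agent
---------------+------
Wrong timezone | Pete 
Bad redirect   | Frank
Login fails    | NULL 
Slow page load | Bob  
Off by one     | Beth 
Wrong total    | NULL 


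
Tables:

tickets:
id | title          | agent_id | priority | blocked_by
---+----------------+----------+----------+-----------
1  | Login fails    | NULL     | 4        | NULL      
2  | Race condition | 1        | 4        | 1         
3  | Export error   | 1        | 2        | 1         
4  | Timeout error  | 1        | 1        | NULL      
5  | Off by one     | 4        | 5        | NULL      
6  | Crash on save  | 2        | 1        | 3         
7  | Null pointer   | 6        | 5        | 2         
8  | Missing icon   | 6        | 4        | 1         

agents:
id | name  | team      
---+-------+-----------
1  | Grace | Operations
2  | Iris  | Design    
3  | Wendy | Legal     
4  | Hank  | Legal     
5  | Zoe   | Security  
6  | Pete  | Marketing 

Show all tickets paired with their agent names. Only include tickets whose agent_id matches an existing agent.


INNER JOIN keeps only tickets rows whose agent_id matches an id in agents. Walk through each ticket:
  - ticket 1 (Login fails): agent_id=NULL, no match -> dropped
  - ticket 2 (Race condition): agent_id=1 -> matches Grace
  - ticket 3 (Export error): agent_id=1 -> matches Grace
  - ticket 4 (Timeout error): agent_id=1 -> matches Grace
  - ticket 5 (Off by one): agent_id=4 -> matches Hank
  - ticket 6 (Crash on save): agent_id=2 -> matches Iris
  - ticket 7 (Null pointer): agent_id=6 -> matches Pete
  - ticket 8 (Missing icon): agent_id=6 -> matches Pete
So 1 of 8 rows is dropped.

SQL:
SELECT a.title, b.name AS agent
FROM tickets a
INNER JOIN agents b ON a.agent_id = b.id

Result:
title          | agent
---------------+------
Race condition | Grace
Export error   | Grace
Timeout error  | Grace
Off by one     | Hank 
Crash on save  | Iris 
Null pointer   | Pete 
Missing icon   | Pete 


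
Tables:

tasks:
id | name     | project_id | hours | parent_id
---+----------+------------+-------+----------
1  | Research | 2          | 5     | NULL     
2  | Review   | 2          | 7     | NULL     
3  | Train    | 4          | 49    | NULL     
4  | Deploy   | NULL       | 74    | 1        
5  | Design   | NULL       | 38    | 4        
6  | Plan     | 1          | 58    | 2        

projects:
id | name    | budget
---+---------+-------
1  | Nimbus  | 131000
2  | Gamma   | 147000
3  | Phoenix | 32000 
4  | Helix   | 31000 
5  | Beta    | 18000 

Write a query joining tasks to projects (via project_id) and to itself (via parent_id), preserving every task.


Two LEFT JOINs from the same base table tasks: one to projects via project_id, one to tasks itself via parent_id. Both are LEFT so every task is preserved.
Match against projects:
  - task 1 (Research): project_id=2 -> matches Gamma
  - task 2 (Review): project_id=2 -> matches Gamma
  - task 3 (Train): project_id=4 -> matches Helix
  - task 4 (Deploy): project_id=NULL, no match -> kept with NULL
  - task 5 (Design): project_id=NULL, no match -> kept with NULL
  - task 6 (Plan): project_id=1 -> matches Nimbus
Match against tasks (self):
  - task 1 (Research): parent_id=NULL -> NULL
  - task 2 (Review): parent_id=NULL -> NULL
  - task 3 (Train): parent_id=NULL -> NULL
  - task 4 (Deploy): parent_id=1 -> Research
  - task 5 (Design): parent_id=4 -> Deploy
  - task 6 (Plan): parent_id=2 -> Review

SQL:
SELECT a.name, b.name AS project, c.name AS parent
FROM tasks a
LEFT JOIN projects b ON a.project_id = b.id
LEFT JOIN tasks c ON a.parent_id = c.id

Result:
name     | project | parent  
---------+---------+---------
Research | Gamma   | NULL    
Review   | Gamma   | NULL    
Train    | Helix   | NULL    
Deploy   | NULL    | Research
Design   | NULL    | Deploy  
Plan     | Nimbus  | Review  


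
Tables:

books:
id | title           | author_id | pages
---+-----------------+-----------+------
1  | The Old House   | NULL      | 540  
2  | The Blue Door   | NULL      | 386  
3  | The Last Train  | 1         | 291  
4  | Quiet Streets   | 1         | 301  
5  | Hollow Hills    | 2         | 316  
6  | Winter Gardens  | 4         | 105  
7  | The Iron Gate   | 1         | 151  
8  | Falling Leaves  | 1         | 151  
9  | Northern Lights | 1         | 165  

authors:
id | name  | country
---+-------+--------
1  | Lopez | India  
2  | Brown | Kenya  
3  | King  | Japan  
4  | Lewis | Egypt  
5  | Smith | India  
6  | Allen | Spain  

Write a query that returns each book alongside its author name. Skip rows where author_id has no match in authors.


INNER JOIN keeps only books rows whose author_id matches an id in authors. Walk through each book:
  - book 1 (The Old House): author_id=NULL, no match -> dropped
  - book 2 (The Blue Door): author_id=NULL, no match -> dropped
  - book 3 (The Last Train): author_id=1 -> matches Lopez
  - book 4 (Quiet Streets): author_id=1 -> matches Lopez
  - book 5 (Hollow Hills): author_id=2 -> matches Brown
  - book 6 (Winter Gardens): author_id=4 -> matches Lewis
  - book 7 (The Iron Gate): author_id=1 -> matches Lopez
  - book 8 (Falling Leaves): author_id=1 -> matches Lopez
  - book 9 (Northern Lights): author_id=1 -> matches Lopez
So 2 of 9 rows are dropped.

SQL:
SELECT a.title, b.name AS author
FROM books a
INNER JOIN authors b ON a.author_id = b.id

Result:
title           | author
----------------+-------
The Last Train  | Lopez 
Quiet Streets   | Lopez 
Hollow Hills    | Brown 
Winter Gardens  | Lewis 
The Iron Gate   | Lopez 
Falling Leaves  | Lopez 
Northern Lights | Lopez 


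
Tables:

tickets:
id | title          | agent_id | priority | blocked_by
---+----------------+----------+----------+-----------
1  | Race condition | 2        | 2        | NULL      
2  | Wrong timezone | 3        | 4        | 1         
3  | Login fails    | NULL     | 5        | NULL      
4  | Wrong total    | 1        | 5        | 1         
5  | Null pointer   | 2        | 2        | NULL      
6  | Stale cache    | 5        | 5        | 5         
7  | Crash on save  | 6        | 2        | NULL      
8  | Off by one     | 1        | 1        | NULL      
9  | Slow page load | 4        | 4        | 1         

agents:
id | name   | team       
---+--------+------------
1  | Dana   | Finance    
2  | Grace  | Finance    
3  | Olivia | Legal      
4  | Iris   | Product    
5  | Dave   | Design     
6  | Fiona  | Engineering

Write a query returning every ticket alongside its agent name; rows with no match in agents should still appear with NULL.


LEFT JOIN keeps every row from tickets (the left table); where agent_id has no match in agents, the agent columns become NULL. Walk through each ticket:
  - ticket 1 (Race condition): agent_id=2 -> matches Grace
  - ticket 2 (Wrong timezone): agent_id=3 -> matches Olivia
  - ticket 3 (Login fails): agent_id=NULL, no match -> kept with NULL
  - ticket 4 (Wrong total): agent_id=1 -> matches Dana
  - ticket 5 (Null pointer): agent_id=2 -> matches Grace
  - ticket 6 (Stale cache): agent_id=5 -> matches Dave
  - ticket 7 (Crash on save): agent_id=6 -> matches Fiona
  - ticket 8 (Off by one): agent_id=1 -> matches Dana
  - ticket 9 (Slow page load): agent_id=4 -> matches Iris
All 9 rows appear; 1 has NULL agent.

SQL:
SELECT a.title, b.name AS agent
FROM tickets a
LEFT JOIN agents b ON a.agent_id = b.id

Result:
title          | agent 
---------------+-------
Race condition | Grace 
Wrong timezone | Olivia
Login fails    | NULL  
Wrong total    | Dana  
Null pointer   | Grace 
Stale cache    | Dave  
Crash on save  | Fiona 
Off by one     | Dana  
Slow page load | Iris  


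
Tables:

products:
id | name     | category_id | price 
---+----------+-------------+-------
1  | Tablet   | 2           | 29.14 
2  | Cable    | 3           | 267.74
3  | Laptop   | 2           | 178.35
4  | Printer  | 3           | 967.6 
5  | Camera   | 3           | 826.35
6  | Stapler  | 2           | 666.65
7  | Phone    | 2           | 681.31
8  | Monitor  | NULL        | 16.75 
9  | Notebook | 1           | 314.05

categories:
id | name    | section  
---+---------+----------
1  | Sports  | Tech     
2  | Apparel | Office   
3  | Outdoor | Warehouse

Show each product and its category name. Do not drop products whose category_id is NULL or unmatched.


LEFT JOIN keeps every row from products (the left table); where category_id has no match in categories, the category columns become NULL. Walk through each product:
  - product 1 (Tablet): category_id=2 -> matches Apparel
  - product 2 (Cable): category_id=3 -> matches Outdoor
  - product 3 (Laptop): category_id=2 -> matches Apparel
  - product 4 (Printer): category_id=3 -> matches Outdoor
  - product 5 (Camera): category_id=3 -> matches Outdoor
  - product 6 (Stapler): category_id=2 -> matches Apparel
  - product 7 (Phone): category_id=2 -> matches Apparel
  - product 8 (Monitor): category_id=NULL, no match -> kept with NULL
  - product 9 (Notebook): category_id=1 -> matches Sports
All 9 rows appear; 1 has NULL category.

SQL:
SELECT a.name, b.name AS category
FROM products a
LEFT JOIN categories b ON a.category_id = b.id

Result:
name     | category
---------+---------
Tablet   | Apparel 
Cable    | Outdoor 
Laptop   | Apparel 
Printer  | Outdoor 
Camera   | Outdoor 
Stapler  | Apparel 
Phone    | Apparel 
Monitor  | NULL    
Notebook | Sports  
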